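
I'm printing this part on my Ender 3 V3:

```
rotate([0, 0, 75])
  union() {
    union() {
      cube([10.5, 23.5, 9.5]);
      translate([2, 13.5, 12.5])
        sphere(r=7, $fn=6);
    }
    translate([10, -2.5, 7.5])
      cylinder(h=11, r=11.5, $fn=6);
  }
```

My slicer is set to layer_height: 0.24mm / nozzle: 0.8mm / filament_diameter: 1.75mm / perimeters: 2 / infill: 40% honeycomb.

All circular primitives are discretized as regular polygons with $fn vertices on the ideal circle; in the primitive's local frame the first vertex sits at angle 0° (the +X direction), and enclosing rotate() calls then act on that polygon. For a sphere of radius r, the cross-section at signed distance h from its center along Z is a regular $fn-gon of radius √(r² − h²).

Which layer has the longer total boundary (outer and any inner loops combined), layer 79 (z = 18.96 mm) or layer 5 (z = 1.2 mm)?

Layer 79 (z = 18.96): the cube is not intersected at this z (z outside [0, 9.5]); the sphere at (2, 13.5): section is a regular 6-gon, circumradius = √(r²−h²) = √(7²−6.46²) = 2.696 (perimeter = 2·6·2.696·sin(180°/6) = 16.18 mm); Combining (union): only the r=7 sphere at (2, 13.5) is present, so the union is just that shape — boundary = 16.18 mm; the cylinder at (10, -2.5) is not intersected at this z (z outside [7.5, 18.5]); Merging all regions: only the result so far is present, so the union is just that shape — boundary = 16.18 mm; (rotated 75° about Z; rotation is an isometry so areas/perimeters/island counts are preserved). So its perimeter = 16.18 mm. Layer 5 (z = 1.2): the cube is present — its section is the full 10.5×23.5 rectangle (perimeter 68.00 mm); the sphere at (2, 13.5) is not intersected at this z (|z−center|=11.300 > r=7); Merging all regions: only the 10.5×23.5 cube is present, so the union is just that shape — boundary = 68.00 mm; the cylinder at (10, -2.5) does not reach this height (z outside [7.5, 18.5]); Taking the union: only the result so far is present, so the union is just that shape — boundary = 68.00 mm; (rotated 75° about Z; rotation is an isometry so areas/perimeters/island counts are preserved). So its perimeter = 68.00 mm. Layer 5 is larger (68.00 vs 16.18 mm).

layer 5 (z = 1.2 mm)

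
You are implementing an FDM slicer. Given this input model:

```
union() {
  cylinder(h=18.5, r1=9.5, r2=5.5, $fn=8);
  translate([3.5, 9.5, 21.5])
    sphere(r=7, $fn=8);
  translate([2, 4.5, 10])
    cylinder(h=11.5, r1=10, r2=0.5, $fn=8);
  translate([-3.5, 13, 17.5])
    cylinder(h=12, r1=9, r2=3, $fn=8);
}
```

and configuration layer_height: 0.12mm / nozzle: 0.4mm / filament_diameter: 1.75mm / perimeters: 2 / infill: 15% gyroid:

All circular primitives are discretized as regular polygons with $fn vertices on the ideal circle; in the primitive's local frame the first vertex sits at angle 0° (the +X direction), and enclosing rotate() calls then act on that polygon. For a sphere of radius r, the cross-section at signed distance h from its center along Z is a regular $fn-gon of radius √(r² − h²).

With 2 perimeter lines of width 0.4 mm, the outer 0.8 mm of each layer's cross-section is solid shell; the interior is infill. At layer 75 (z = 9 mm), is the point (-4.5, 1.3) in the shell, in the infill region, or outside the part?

infill

At z = 9 mm: the cone contributes a regular 8-gon of circumradius 7.554 (interpolated between r1=9.5 and r2=5.5 at t=0.486); the sphere at (3.5, 9.5) is absent (|z−center|=12.500 > r=7); the cone at (2, 4.5) is absent (z outside [10, 21.5]); the cone at (-3.5, 13) is absent (z outside [17.5, 29.5]); Combining (union): only the cone is present, so the union is just that shape — 1 connected region. Overall, the cross-section is a single solid region. The nearest boundary edge runs (-5.34, 5.34)→(-7.55, 0.00); distance from the point to it = 2.32 mm. The point is inside the cross-section and 2.32 mm from the nearest boundary — more than the 0.8 mm shell width (2 × 0.4), so it's in the infill interior.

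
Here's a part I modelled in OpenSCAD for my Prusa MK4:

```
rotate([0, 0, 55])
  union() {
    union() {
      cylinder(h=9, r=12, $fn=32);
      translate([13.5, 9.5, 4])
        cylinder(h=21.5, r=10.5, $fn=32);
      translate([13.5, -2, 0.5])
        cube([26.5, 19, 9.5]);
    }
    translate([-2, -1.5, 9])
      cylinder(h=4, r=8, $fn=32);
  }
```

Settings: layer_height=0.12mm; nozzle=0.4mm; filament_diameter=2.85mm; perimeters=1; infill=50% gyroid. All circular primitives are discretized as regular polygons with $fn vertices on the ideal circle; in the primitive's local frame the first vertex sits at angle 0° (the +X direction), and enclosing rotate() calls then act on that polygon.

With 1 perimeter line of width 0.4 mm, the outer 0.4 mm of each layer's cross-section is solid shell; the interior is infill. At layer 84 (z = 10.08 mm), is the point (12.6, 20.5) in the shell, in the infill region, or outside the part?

At z = 10.08 mm: the cylinder does not reach this height (z outside [0, 9]); the r=10.5 cylinder at (13.5, 9.5) contributes a regular 32-gon of circumradius 10.5; the cube at (13.5, -2) does not reach this height (z outside [0.5, 10]); Combining (union): only the r=10.5 cylinder at (13.5, 9.5) is present, so the union is just that shape — 1 connected region; the r=8 cylinder at (-2, -1.5) gives a regular 32-gon of circumradius 8 (constant along its height); Merging all regions: the 2 present regions are separate (no shared area or edge), so areas and boundary lengths simply add and each stays a separate island — 2 connected regions; (whole slice rotated 55° about Z — lengths, areas and connectivity unchanged). Overall, the cross-section has 2 separate islands. Undo the 55° rotation: the query point maps to (24.020, 1.437) in the un-rotated model frame. The nearest boundary edge runs (22.23, 3.67)→(20.92, 2.08); distance from the point to it = 2.80 mm. The point is not inside any of the regions above, so it lies outside the cross-section (2.80 mm from the nearest boundary).

outside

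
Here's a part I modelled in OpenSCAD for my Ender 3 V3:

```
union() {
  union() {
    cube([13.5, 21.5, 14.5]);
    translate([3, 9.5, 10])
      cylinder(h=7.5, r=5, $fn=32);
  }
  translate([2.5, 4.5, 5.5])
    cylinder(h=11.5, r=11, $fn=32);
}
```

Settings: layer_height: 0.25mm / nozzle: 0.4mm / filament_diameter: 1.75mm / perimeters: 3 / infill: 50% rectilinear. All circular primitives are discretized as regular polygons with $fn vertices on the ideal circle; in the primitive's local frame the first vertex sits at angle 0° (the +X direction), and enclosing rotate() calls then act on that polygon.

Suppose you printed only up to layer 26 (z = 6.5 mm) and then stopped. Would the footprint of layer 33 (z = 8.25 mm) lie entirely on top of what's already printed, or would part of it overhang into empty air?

entirely on top

Compare the two slices. At z = 6.5: the 13.5×21.5 cube contributes its full rectangle (area 290.25 mm²); the cylinder at (3, 9.5) does not reach this height (z outside [10, 17.5]); Merging all regions: only the 13.5×21.5 cube is present, so the union is just that shape — area = 290.25 mm²; the cylinder at (2.5, 4.5): section is a regular 32-gon, circumradius r=11 (area = (32/2)·11.000²·sin(360°/32) = 377.69 mm²); Taking the union: the regions partially overlap — summed areas 667.94 mm² minus the doubly-counted overlap 180.78 mm² gives 487.17 mm² — area = 487.17 mm². At z = 8.25: the cube is present — its section is the full 13.5×21.5 rectangle (area 290.25 mm²); the cylinder at (3, 9.5) is absent (z outside [10, 17.5]); Merging all regions: only the 13.5×21.5 cube is present, so the union is just that shape — area = 290.25 mm²; the r=11 cylinder at (2.5, 4.5) contributes a regular 32-gon of circumradius 11 (area = (32/2)·11.000²·sin(360°/32) = 377.69 mm²); Combining (union): the regions partially overlap — summed areas 667.94 mm² minus the doubly-counted overlap 180.78 mm² gives 487.17 mm² — area = 487.17 mm². Checking containment: the cross-section at z = 8.25 is a subset of the cross-section at z = 6.5.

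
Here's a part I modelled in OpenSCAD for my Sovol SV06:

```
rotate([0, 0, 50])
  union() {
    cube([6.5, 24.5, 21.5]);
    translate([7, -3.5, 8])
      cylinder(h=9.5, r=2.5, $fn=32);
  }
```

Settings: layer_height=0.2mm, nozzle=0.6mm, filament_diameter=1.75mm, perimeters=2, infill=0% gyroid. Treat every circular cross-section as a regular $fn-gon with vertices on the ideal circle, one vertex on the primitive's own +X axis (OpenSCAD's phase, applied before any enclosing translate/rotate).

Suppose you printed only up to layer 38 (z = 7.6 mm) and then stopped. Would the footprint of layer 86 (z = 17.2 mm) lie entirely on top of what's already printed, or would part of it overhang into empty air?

Compare the two slices. At z = 7.6: the cube (footprint 6.5×24.5) is included at this height (area 159.25 mm²); the cylinder at (7, -3.5) is not intersected at this z (z outside [8, 17.5]); Combining (union): only the 6.5×24.5 cube is present, so the union is just that shape — area = 159.25 mm²; (rotated 50° about Z; rotation is an isometry so areas/perimeters/island counts are preserved). At z = 17.2: the cube (footprint 6.5×24.5) is included at this height (area 159.25 mm²); the r=2.5 cylinder at (7, -3.5) contributes a regular 32-gon of circumradius 2.5 (area = (32/2)·2.500²·sin(360°/32) = 19.51 mm²); Merging all regions: the 2 present regions are separate (no shared area or edge), so areas and boundary lengths simply add and each stays a separate island — area = 178.76 mm²; (whole slice rotated 50° about Z — lengths, areas and connectivity unchanged). Checking containment: at z = 17.2 the cross-section extends beyond the z = 7.6 cross-section by about 19.51 mm².

part overhangs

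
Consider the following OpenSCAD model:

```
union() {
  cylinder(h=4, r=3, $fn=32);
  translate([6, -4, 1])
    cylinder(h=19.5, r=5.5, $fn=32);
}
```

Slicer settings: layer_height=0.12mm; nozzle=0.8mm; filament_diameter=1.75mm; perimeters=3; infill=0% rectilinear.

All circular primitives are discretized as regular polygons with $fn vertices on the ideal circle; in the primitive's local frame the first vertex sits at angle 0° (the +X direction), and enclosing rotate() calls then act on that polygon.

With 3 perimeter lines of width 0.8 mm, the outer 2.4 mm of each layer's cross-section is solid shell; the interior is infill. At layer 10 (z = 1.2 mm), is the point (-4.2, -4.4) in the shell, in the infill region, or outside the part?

outside

At z = 1.2 mm: the cylinder: section is a regular 32-gon, circumradius r=3; the cylinder at (6, -4): section is a regular 32-gon, circumradius r=5.5; Combining (union): the regions partially overlap (shared area 3.60 mm²), so overlapping operands fuse into one piece — 1 connected region. Overall, the cross-section is a single solid region. The nearest boundary edge runs (-1.67, -2.49)→(-2.12, -2.12); distance from the point to it = 3.08 mm. The point is not inside any of the regions above, so it lies outside the cross-section (3.08 mm from the nearest boundary).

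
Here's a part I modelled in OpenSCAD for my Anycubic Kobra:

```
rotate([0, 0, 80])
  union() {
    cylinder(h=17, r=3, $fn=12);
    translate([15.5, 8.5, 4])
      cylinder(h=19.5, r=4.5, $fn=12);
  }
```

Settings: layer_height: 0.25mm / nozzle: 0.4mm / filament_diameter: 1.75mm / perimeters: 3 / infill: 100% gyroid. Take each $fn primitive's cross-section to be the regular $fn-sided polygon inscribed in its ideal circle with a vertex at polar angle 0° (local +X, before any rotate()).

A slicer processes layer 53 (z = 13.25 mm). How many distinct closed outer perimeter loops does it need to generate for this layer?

2

At z = 13.25 mm: the cylinder: section is a regular 12-gon, circumradius r=3; the cylinder at (15.5, 8.5): section is a regular 12-gon, circumradius r=4.5; Combining (union): the 2 present regions are separate (no shared area or edge), so areas and boundary lengths simply add and each stays a separate island — 2 connected regions; (rotated 80° about Z; rotation is an isometry so areas/perimeters/island counts are preserved). The result has 2 disconnected regions.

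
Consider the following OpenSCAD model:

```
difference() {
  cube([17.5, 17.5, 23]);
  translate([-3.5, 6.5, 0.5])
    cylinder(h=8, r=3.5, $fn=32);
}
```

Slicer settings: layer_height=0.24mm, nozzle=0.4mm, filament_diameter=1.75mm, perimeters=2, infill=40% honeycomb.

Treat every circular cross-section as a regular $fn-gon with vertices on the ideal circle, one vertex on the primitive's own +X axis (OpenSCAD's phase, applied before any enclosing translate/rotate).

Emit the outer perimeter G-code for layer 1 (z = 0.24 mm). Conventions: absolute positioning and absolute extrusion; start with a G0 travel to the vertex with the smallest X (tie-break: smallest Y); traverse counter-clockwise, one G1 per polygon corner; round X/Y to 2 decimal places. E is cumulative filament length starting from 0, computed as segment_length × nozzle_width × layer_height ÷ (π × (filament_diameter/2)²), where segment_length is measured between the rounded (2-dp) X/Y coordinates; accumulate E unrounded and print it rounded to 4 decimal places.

At z = 0.24 mm: the cube (footprint 17.5×17.5) is included at this height; the cylinder at (-3.5, 6.5) is not intersected at this z (z outside [0.5, 8.5]); Subtracting the remaining from the first: none of the subtracted shapes is present at this height, so the 17.5×17.5 cube is unchanged — 1 connected region. The outline is a single polygon with 4 vertices. Extrusion per mm of travel: 0.4 × 0.24 / (π × 0.875²) = 0.039912. Accumulating E over each segment gives final E = 2.7939.

G0 X0.00 Y0.00 Z0.24
G1 X17.50 Y0.00 E0.6985
G1 X17.50 Y17.50 E1.3969
G1 X0.00 Y17.50 E2.0954
G1 X0.00 Y0.00 E2.7939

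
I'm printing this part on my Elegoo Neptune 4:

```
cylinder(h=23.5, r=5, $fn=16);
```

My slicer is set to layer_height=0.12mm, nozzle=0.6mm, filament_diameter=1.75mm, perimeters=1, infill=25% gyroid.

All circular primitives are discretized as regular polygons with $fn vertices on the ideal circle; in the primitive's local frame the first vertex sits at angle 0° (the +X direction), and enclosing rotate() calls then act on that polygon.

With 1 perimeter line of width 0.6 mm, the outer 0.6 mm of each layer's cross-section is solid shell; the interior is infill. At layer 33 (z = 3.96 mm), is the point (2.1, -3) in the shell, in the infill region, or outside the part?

At z = 3.96 mm: the r=5 cylinder contributes a regular 16-gon of circumradius 5. Overall, the cross-section is a single solid region. The nearest boundary edge runs (1.91, -4.62)→(3.54, -3.54); distance from the point to it = 1.24 mm. The point is inside the cross-section and 1.24 mm from the nearest boundary — more than the 0.6 mm shell width (1 × 0.6), so it's in the infill interior.

infill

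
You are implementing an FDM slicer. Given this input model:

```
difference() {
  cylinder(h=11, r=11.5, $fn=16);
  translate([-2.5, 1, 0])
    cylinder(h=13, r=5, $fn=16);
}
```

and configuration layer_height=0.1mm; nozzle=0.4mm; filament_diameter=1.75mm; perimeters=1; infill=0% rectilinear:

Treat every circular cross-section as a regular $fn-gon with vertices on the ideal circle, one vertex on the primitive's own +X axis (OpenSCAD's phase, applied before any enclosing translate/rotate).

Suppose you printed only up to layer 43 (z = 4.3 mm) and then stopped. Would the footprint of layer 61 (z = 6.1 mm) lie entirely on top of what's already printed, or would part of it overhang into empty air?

Compare the two slices. At z = 4.3: the cylinder: section is a regular 16-gon, circumradius r=11.5 (area = (16/2)·11.500²·sin(360°/16) = 404.88 mm²); the cylinder at (-2.5, 1): section is a regular 16-gon, circumradius r=5 (area = (16/2)·5.000²·sin(360°/16) = 76.54 mm²); Taking the first minus the rest: starting from the r=11.5 cylinder (404.88 mm²), the r=5 cylinder at (-2.5, 1) lies wholly inside it (removes its full 76.54 mm² and its 31.21 mm outline becomes a hole wall) — area = 328.34 mm². At z = 6.1: the r=11.5 cylinder gives a regular 16-gon of circumradius 11.5 (constant along its height) (area = (16/2)·11.500²·sin(360°/16) = 404.88 mm²); the cylinder at (-2.5, 1): section is a regular 16-gon, circumradius r=5 (area = (16/2)·5.000²·sin(360°/16) = 76.54 mm²); Taking the first minus the rest: starting from the r=11.5 cylinder (404.88 mm²), the r=5 cylinder at (-2.5, 1) lies wholly inside it (removes its full 76.54 mm² and its 31.21 mm outline becomes a hole wall) — area = 328.34 mm². Checking containment: the cross-section at z = 6.1 is a subset of the cross-section at z = 4.3.

entirely on top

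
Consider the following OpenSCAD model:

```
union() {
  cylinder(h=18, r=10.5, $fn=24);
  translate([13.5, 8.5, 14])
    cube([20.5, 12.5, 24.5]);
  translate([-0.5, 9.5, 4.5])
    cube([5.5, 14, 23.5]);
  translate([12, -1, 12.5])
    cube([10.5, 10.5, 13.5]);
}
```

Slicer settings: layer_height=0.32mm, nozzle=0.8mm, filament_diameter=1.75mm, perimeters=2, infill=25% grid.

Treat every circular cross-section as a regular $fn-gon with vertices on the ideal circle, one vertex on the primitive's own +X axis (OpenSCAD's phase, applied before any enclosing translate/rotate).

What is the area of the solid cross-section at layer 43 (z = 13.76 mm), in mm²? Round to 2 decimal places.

At z = 13.76 mm: the r=10.5 cylinder gives a regular 24-gon of circumradius 10.5 (constant along its height) (area = (24/2)·10.500²·sin(360°/24) = 342.42 mm²); the cube at (13.5, 8.5) does not reach this height (z outside [14, 38.5]); the cube at (-0.5, 9.5) is present — its section is the full 5.5×14 rectangle (area 77.00 mm²); the cube at (12, -1) is present — its section is the full 10.5×10.5 rectangle (area 110.25 mm²); Taking the union: the regions partially overlap — summed areas 529.67 mm² minus the doubly-counted overlap 3.21 mm² gives 526.45 mm² — area = 526.45 mm². Overall, the cross-section has 2 separate islands. Net area = 526.45 mm².

526.45 mm²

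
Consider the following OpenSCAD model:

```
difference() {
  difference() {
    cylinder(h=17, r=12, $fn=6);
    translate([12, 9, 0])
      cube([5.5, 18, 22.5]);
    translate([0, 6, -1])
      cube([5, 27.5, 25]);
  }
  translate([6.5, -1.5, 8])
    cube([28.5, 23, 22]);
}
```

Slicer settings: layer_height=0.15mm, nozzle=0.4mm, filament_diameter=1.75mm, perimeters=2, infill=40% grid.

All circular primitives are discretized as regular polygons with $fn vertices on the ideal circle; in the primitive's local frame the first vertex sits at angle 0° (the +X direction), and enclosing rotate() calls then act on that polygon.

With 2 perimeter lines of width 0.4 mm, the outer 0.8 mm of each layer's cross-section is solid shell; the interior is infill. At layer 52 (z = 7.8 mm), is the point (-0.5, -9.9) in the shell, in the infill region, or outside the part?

shell

At z = 7.8 mm: the cylinder: section is a regular 6-gon, circumradius r=12; the cube at (12, 9) is present — its section is the full 5.5×18 rectangle; the cube at (0, 6) (footprint 5×27.5) is included at this height; After the difference (first − rest): starting from the r=12 cylinder, the 5.5×18 cube at (12, 9) misses the remaining region (no effect); the 5×27.5 cube at (0, 6) partially overlaps it — only the 21.96 mm² overlap (of its 137.50 mm²) is removed, clipping the outline — 1 connected region; the cube at (6.5, -1.5) does not reach this height (z outside [8, 30]); Subtracting the remaining from the first: none of the subtracted shapes is present at this height, so that combined region is unchanged — 1 connected region. Overall, the cross-section is a single solid region. The nearest boundary edge runs (6.00, -10.39)→(-6.00, -10.39); distance from the point to it = 0.49 mm. The point is inside the cross-section, 0.49 mm from the nearest boundary — within the 0.8 mm shell band (2 × 0.4).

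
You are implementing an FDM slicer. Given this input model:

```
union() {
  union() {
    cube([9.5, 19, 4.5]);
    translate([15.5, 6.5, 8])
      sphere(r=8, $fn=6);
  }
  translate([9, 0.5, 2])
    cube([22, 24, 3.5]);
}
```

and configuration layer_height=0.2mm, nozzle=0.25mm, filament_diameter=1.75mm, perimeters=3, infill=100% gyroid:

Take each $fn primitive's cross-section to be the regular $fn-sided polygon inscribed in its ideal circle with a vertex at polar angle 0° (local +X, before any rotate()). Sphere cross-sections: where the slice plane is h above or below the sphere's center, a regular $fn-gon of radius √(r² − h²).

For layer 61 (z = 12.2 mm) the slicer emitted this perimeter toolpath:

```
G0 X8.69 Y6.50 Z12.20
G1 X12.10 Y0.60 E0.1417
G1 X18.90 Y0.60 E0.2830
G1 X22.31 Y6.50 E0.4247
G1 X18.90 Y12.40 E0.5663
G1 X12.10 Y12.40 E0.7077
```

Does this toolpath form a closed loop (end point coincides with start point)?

Start point (G0): (8.69, 6.50). End point (last G1): the path does not return to the start — open.

no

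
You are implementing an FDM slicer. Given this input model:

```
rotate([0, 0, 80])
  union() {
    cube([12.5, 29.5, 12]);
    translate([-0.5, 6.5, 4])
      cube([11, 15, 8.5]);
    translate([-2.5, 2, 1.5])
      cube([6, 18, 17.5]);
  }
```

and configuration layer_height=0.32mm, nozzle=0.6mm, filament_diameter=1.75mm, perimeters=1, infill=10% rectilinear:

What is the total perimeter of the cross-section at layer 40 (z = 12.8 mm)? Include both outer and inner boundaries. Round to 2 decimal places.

At z = 12.8 mm: the cube is absent (z outside [0, 12]); the cube at (-0.5, 6.5) does not reach this height (z outside [4, 12.5]); the cube at (-2.5, 2) (footprint 6×18) is included at this height (perimeter 48.00 mm); Combining (union): only the 6×18 cube at (-2.5, 2) is present, so the union is just that shape — boundary = 48.00 mm; (rotated 80° about Z; rotation is an isometry so areas/perimeters/island counts are preserved). Overall, the cross-section is a single solid region. Total boundary length (outer) = 48.00 mm.

48.00 mm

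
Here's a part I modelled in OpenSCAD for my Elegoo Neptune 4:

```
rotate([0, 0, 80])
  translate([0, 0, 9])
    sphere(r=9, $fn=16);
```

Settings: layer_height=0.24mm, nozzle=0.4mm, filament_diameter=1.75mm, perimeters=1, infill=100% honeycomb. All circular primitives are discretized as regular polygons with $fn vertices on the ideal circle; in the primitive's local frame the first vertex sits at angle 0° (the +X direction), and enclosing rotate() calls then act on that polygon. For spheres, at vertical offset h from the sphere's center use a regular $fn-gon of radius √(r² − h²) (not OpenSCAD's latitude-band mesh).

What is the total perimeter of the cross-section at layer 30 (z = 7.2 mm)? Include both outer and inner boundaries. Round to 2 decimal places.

55.05 mm

At z = 7.2 mm: the sphere: section is a regular 16-gon, circumradius = √(r²−h²) = √(9²−1.8²) = 8.818 (perimeter = 2·16·8.818·sin(180°/16) = 55.05 mm); (rotated 80° about Z; rotation is an isometry so areas/perimeters/island counts are preserved). Overall, the cross-section is a single solid region. Total boundary length (outer) = 55.05 mm.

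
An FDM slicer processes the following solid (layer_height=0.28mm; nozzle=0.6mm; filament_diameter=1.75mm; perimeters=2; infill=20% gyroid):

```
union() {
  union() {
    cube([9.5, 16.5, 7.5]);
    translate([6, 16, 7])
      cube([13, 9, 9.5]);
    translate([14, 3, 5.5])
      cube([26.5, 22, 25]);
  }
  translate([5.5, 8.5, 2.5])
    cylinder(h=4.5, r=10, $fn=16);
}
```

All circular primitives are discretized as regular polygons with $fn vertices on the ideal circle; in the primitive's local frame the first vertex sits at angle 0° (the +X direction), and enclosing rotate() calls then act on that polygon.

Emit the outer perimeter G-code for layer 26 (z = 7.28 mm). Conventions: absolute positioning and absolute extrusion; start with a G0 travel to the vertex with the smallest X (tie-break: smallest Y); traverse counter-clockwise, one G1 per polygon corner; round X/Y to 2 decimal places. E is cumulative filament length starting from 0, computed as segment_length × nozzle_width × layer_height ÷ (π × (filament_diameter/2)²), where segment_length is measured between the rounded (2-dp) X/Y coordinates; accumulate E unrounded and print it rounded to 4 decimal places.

At z = 7.28 mm: the cube is present — its section is the full 9.5×16.5 rectangle; the 13×9 cube at (6, 16) contributes its full rectangle; the cube at (14, 3) (footprint 26.5×22) is included at this height; Merging all regions: the regions partially overlap (shared area 46.75 mm²), so overlapping operands fuse into one piece — 1 connected region; the cylinder at (5.5, 8.5) is absent (z outside [2.5, 7]); Taking the union: only the result so far is present, so the union is just that shape — 1 connected region. The outline is a single polygon with 10 vertices. Extrusion per mm of travel: 0.6 × 0.28 / (π × 0.875²) = 0.069846. Accumulating E over each segment gives final E = 10.9659.

G0 X0.00 Y0.00 Z7.28
G1 X9.50 Y0.00 E0.6635
G1 X9.50 Y16.00 E1.7811
G1 X14.00 Y16.00 E2.0954
G1 X14.00 Y3.00 E3.0034
G1 X40.50 Y3.00 E4.8543
G1 X40.50 Y25.00 E6.3909
G1 X6.00 Y25.00 E8.8006
G1 X6.00 Y16.50 E9.3943
G1 X0.00 Y16.50 E9.8134
G1 X0.00 Y0.00 E10.9659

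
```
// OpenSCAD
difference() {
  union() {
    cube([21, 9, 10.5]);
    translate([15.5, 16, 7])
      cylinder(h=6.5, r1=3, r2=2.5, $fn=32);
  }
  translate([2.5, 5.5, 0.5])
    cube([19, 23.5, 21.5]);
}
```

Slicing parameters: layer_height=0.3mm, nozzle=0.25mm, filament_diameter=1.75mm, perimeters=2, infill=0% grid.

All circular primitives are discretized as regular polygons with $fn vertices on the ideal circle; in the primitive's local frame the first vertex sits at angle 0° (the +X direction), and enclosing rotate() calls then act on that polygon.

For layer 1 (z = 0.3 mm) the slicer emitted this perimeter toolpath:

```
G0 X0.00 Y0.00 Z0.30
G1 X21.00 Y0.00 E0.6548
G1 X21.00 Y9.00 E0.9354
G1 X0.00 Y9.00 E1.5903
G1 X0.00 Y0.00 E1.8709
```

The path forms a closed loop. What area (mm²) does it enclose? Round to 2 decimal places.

Apply the shoelace formula to the sequence of (X, Y) vertices; enclosed area = 189.00 mm².

189.00 mm²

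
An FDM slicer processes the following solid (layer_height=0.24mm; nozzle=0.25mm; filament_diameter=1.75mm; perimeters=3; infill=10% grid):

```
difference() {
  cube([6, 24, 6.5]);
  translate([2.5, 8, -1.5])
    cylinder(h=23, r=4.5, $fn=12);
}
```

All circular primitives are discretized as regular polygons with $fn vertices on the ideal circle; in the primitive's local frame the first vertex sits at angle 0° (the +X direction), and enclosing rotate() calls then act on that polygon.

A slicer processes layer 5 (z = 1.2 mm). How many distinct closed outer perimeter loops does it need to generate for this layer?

At z = 1.2 mm: the cube (footprint 6×24) is included at this height; the cylinder at (2.5, 8): section is a regular 12-gon, circumradius r=4.5; After the difference (first − rest): starting from the 6×24 cube, the r=4.5 cylinder at (2.5, 8) partially overlaps it — only the 47.85 mm² overlap (of its 60.75 mm²) is removed, clipping the outline — 2 connected regions. The result has 2 disconnected regions.

2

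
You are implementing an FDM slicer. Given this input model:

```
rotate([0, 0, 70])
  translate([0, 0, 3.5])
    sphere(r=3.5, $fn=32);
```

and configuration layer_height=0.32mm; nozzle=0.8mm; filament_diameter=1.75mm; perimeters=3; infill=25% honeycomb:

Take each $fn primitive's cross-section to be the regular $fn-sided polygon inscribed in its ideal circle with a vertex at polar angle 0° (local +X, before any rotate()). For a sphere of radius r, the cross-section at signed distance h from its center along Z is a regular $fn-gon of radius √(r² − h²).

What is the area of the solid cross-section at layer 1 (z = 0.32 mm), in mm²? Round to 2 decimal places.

6.67 mm²

At z = 0.32 mm: the r=3.5 sphere slices to a regular 32-gon of circumradius 1.462 (√(r²−h²) with h=3.18 from center) (area = (32/2)·1.462²·sin(360°/32) = 6.67 mm²); (rotated 70° about Z; rotation is an isometry so areas/perimeters/island counts are preserved). Overall, the cross-section is a single solid region. Net area = 6.67 mm².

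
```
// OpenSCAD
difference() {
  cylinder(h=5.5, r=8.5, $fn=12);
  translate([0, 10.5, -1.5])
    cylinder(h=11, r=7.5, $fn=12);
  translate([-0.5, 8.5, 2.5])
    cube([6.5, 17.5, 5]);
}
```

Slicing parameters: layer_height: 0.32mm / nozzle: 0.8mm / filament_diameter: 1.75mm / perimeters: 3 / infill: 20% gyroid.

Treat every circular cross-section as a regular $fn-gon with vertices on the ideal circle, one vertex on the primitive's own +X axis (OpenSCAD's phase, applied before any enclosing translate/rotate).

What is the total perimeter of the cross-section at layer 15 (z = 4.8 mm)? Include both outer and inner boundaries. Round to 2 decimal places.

At z = 4.8 mm: the r=8.5 cylinder gives a regular 12-gon of circumradius 8.5 (constant along its height) (perimeter = 2·12·8.500·sin(180°/12) = 52.80 mm); the r=7.5 cylinder at (0, 10.5) gives a regular 12-gon of circumradius 7.5 (constant along its height) (perimeter = 2·12·7.500·sin(180°/12) = 46.59 mm); the cube at (-0.5, 8.5) (footprint 6.5×17.5) is included at this height (perimeter 48.00 mm); Subtracting the remaining from the first: starting from the r=8.5 cylinder, the r=7.5 cylinder at (0, 10.5) partially overlaps it — only the 40.97 mm² overlap (of its 168.75 mm²) is removed, clipping the outline; the 6.5×17.5 cube at (-0.5, 8.5) misses the remaining region (no effect) — boundary = 53.18 mm. Overall, the cross-section is a single solid region. Total boundary length (outer) = 53.18 mm.

53.18 mm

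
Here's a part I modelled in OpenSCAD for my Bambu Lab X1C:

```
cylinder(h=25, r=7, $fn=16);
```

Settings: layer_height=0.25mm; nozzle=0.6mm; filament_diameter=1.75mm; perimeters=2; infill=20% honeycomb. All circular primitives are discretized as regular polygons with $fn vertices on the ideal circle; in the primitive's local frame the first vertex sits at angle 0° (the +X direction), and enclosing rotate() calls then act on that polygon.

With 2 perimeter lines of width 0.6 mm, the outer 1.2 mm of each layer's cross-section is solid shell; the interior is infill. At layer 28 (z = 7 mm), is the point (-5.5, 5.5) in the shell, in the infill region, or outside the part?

outside

At z = 7 mm: the r=7 cylinder contributes a regular 16-gon of circumradius 7. Overall, the cross-section is a single solid region. The nearest boundary edge runs (-2.68, 6.47)→(-4.95, 4.95); distance from the point to it = 0.78 mm. The point is not inside any of the regions above, so it lies outside the cross-section (0.78 mm from the nearest boundary).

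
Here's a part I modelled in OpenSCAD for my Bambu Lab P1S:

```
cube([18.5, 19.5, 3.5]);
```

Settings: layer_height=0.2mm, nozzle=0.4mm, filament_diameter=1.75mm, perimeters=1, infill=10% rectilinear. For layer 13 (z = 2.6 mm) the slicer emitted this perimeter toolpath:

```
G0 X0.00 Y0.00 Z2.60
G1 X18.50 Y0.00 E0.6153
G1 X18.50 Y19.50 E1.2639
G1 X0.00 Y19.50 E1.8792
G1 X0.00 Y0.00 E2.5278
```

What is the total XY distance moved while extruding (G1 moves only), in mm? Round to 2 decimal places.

76.00 mm

Sum the Euclidean lengths of each G1 segment: total = 76.00 mm.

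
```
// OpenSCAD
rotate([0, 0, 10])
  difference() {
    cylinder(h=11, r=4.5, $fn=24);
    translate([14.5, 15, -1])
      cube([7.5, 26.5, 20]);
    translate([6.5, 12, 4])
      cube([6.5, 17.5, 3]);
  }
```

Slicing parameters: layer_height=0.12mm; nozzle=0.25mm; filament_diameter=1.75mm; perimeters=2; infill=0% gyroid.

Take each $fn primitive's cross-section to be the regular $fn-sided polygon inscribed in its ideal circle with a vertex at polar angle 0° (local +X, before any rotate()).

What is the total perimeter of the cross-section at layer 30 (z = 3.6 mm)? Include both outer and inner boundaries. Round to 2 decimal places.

At z = 3.6 mm: the r=4.5 cylinder contributes a regular 24-gon of circumradius 4.5 (perimeter = 2·24·4.500·sin(180°/24) = 28.19 mm); the cube at (14.5, 15) is present — its section is the full 7.5×26.5 rectangle (perimeter 68.00 mm); the cube at (6.5, 12) does not reach this height (z outside [4, 7]); Subtracting the remaining from the first: starting from the r=4.5 cylinder, the 7.5×26.5 cube at (14.5, 15) misses the remaining region (no effect) — boundary = 28.19 mm; (rotated 10° about Z; rotation is an isometry so areas/perimeters/island counts are preserved). Overall, the cross-section is a single solid region. Total boundary length (outer) = 28.19 mm.

28.19 mm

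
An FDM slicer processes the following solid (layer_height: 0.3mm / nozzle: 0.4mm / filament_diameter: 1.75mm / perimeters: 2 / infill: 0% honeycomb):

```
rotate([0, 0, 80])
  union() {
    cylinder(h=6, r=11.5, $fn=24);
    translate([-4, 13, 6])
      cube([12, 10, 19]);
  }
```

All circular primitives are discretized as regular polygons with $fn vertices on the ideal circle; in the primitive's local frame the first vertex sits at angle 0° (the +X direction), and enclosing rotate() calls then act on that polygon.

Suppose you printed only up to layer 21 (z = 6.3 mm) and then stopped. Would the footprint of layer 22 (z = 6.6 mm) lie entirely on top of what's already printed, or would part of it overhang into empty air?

entirely on top

Compare the two slices. At z = 6.3: the cylinder is not intersected at this z (z outside [0, 6]); the cube at (-4, 13) is present — its section is the full 12×10 rectangle (area 120.00 mm²); Combining (union): only the 12×10 cube at (-4, 13) is present, so the union is just that shape — area = 120.00 mm²; (whole slice rotated 80° about Z — lengths, areas and connectivity unchanged). At z = 6.6: the cylinder does not reach this height (z outside [0, 6]); the cube at (-4, 13) is present — its section is the full 12×10 rectangle (area 120.00 mm²); Taking the union: only the 12×10 cube at (-4, 13) is present, so the union is just that shape — area = 120.00 mm²; (rotated 80° about Z; rotation is an isometry so areas/perimeters/island counts are preserved). Checking containment: the cross-section at z = 6.6 is a subset of the cross-section at z = 6.3.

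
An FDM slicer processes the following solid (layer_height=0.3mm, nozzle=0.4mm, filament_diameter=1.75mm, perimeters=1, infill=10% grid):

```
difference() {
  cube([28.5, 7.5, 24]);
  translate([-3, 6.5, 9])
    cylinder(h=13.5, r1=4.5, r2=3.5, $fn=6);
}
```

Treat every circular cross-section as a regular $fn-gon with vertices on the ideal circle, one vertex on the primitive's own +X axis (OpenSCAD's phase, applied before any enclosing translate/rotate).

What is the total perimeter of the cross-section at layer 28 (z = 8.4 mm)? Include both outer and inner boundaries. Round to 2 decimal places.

At z = 8.4 mm: the 28.5×7.5 cube contributes its full rectangle (perimeter 72.00 mm); the cone at (-3, 6.5) is not intersected at this z (z outside [9, 22.5]); Taking the first minus the rest: none of the subtracted shapes is present at this height, so the 28.5×7.5 cube is unchanged — boundary = 72.00 mm. Overall, the cross-section is a single solid region. Total boundary length (outer) = 72.00 mm.

72.00 mm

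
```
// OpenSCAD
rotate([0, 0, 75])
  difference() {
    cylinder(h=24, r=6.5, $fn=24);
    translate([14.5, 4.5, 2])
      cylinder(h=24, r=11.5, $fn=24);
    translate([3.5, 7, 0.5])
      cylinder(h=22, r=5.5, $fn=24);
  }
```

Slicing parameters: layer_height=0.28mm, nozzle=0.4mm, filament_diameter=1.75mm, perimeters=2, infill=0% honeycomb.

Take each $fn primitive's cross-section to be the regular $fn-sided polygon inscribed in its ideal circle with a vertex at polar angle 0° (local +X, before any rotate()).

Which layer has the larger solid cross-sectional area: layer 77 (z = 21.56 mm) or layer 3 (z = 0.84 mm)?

layer 3 (z = 0.84 mm)

Layer 77 (z = 21.56): the r=6.5 cylinder gives a regular 24-gon of circumradius 6.5 (constant along its height) (area = (24/2)·6.500²·sin(360°/24) = 131.22 mm²); the r=11.5 cylinder at (14.5, 4.5) contributes a regular 24-gon of circumradius 11.5 (area = (24/2)·11.500²·sin(360°/24) = 410.75 mm²); the r=5.5 cylinder at (3.5, 7) gives a regular 24-gon of circumradius 5.5 (constant along its height) (area = (24/2)·5.500²·sin(360°/24) = 93.95 mm²); Taking the first minus the rest: starting from the r=6.5 cylinder (131.22 mm²), the r=11.5 cylinder at (14.5, 4.5) partially overlaps it — only the 16.59 mm² overlap (of its 410.75 mm²) is removed, clipping the outline; the r=5.5 cylinder at (3.5, 7) partially overlaps it — only the 17.86 mm² overlap (of its 93.95 mm²) is removed, clipping the outline — area = 96.78 mm²; (whole slice rotated 75° about Z — lengths, areas and connectivity unchanged). So its area = 96.78 mm². Layer 3 (z = 0.84): the r=6.5 cylinder contributes a regular 24-gon of circumradius 6.5 (area = (24/2)·6.500²·sin(360°/24) = 131.22 mm²); the cylinder at (14.5, 4.5) is absent (z outside [2, 26]); the r=5.5 cylinder at (3.5, 7) contributes a regular 24-gon of circumradius 5.5 (area = (24/2)·5.500²·sin(360°/24) = 93.95 mm²); After the difference (first − rest): starting from the r=6.5 cylinder (131.22 mm²), the r=5.5 cylinder at (3.5, 7) partially overlaps it — only the 25.50 mm² overlap (of its 93.95 mm²) is removed, clipping the outline — area = 105.73 mm²; (whole slice rotated 75° about Z — lengths, areas and connectivity unchanged). So its area = 105.73 mm². Layer 3 is larger (105.73 vs 96.78 mm²).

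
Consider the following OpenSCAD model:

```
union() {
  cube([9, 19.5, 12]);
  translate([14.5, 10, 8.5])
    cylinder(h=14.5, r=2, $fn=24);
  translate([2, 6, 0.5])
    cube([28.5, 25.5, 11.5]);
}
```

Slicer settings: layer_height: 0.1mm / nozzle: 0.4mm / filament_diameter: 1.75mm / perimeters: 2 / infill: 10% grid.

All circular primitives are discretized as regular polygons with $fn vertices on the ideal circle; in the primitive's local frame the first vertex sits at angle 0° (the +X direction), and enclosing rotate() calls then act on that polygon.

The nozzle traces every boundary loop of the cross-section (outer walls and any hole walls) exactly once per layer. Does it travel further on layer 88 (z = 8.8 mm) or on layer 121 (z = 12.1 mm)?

layer 88 (z = 8.8 mm)

Layer 88 (z = 8.8): the cube is present — its section is the full 9×19.5 rectangle (perimeter 57.00 mm); the r=2 cylinder at (14.5, 10) gives a regular 24-gon of circumradius 2 (constant along its height) (perimeter = 2·24·2.000·sin(180°/24) = 12.53 mm); the cube at (2, 6) is present — its section is the full 28.5×25.5 rectangle (perimeter 108.00 mm); Merging all regions: the regions partially overlap (shared area 106.92 mm²), so the edge portions inside another operand are dropped and the merged outline is re-measured after clipping — boundary = 124.00 mm. So its perimeter = 124.00 mm. Layer 121 (z = 12.1): the cube is absent (z outside [0, 12]); the cylinder at (14.5, 10): section is a regular 24-gon, circumradius r=2 (perimeter = 2·24·2.000·sin(180°/24) = 12.53 mm); the cube at (2, 6) does not reach this height (z outside [0.5, 12]); Merging all regions: only the r=2 cylinder at (14.5, 10) is present, so the union is just that shape — boundary = 12.53 mm. So its perimeter = 12.53 mm. Layer 88 is larger (124.00 vs 12.53 mm).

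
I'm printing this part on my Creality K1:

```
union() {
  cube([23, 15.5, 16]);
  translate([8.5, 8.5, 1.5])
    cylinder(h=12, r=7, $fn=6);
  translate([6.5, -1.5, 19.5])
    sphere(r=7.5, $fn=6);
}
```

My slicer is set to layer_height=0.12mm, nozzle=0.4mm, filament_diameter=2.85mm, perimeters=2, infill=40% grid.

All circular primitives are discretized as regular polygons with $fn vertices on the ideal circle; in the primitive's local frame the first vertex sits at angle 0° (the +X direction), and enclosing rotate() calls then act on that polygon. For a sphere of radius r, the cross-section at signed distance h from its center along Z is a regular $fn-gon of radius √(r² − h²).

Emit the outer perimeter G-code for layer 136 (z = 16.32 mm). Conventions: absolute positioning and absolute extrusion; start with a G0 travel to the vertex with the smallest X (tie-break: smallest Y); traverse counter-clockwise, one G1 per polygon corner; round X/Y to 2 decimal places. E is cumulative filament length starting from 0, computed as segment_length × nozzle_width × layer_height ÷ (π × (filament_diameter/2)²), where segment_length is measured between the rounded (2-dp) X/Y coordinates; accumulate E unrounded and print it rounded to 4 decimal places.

G0 X-0.29 Y-1.50 Z16.32
G1 X3.10 Y-7.38 E0.0511
G1 X9.90 Y-7.38 E0.1022
G1 X13.29 Y-1.50 E0.1533
G1 X9.90 Y4.38 E0.2044
G1 X3.10 Y4.38 E0.2555
G1 X-0.29 Y-1.50 E0.3066

At z = 16.32 mm: the cube is absent (z outside [0, 16]); the cylinder at (8.5, 8.5) is absent (z outside [1.5, 13.5]); the sphere at (6.5, -1.5): section is a regular 6-gon, circumradius = √(r²−h²) = √(7.5²−3.18²) = 6.792; Taking the union: only the r=7.5 sphere at (6.5, -1.5) is present, so the union is just that shape — 1 connected region. The outline is a single polygon with 6 vertices. Extrusion per mm of travel: 0.4 × 0.12 / (π × 1.425²) = 0.007524. Accumulating E over each segment gives final E = 0.3066.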